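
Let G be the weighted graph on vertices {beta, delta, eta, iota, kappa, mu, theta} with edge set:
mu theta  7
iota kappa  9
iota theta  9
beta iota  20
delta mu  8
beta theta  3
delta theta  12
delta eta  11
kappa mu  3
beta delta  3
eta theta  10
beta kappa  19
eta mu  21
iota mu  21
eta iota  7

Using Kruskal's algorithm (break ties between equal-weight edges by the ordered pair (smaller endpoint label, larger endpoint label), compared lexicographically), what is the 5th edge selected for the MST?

mu-theta

Kruskal: consider edges lightest-first.
beta delta (3): add — endpoints in different components.
beta theta (3): add — endpoints in different components.
kappa mu (3): add — endpoints in different components.
eta iota (7): add — endpoints in different components.
mu theta (7): add — endpoints in different components.
delta mu (8): skip — mu and delta already connected.
iota kappa (9): add — endpoints in different components.
The 5th edge added is mu theta.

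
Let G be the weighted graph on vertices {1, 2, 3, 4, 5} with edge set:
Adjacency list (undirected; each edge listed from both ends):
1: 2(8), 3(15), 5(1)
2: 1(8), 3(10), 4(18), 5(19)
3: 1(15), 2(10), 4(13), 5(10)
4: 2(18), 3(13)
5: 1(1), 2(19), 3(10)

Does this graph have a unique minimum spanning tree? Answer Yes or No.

Sort edges by weight, then run Kruskal:
1–5 (1): add — endpoints in different components.
1–2 (8): add — endpoints in different components.
2–3 (10): add — endpoints in different components.
3–5 (10): skip — 3 and 5 already connected.
3–4 (13): add — endpoints in different components.
Non-tree edge 3–5 has weight 10, equal to the heaviest edge on its tree cycle — swapping gives another MST of the same weight. Not unique.

No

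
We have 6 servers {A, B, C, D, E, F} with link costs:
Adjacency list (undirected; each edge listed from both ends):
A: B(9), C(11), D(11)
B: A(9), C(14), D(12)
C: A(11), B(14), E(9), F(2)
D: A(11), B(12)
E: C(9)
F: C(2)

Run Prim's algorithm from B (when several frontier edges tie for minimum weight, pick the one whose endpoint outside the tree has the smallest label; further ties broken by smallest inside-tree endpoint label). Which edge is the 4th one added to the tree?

C-E

Prim, starting at B.
Step 1: cheapest edge leaving the tree is A-B (9); add A.
Step 2: cheapest edge leaving the tree is A-C (11); add C.
Step 3: cheapest edge leaving the tree is C-F (2); add F.
Step 4: cheapest edge leaving the tree is C-E (9); add E.
Step 5: cheapest edge leaving the tree is A-D (11); add D.
The 4th edge added is C-E.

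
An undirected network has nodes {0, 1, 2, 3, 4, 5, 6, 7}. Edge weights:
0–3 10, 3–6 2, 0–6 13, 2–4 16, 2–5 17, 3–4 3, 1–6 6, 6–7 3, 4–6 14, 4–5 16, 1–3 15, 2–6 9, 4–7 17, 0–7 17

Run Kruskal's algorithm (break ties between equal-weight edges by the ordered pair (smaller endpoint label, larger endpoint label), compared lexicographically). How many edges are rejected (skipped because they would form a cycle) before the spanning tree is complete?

Kruskal: consider edges lightest-first.
3–6 (2): add — endpoints in different components.
3–4 (3): add — endpoints in different components.
6–7 (3): add — endpoints in different components.
1–6 (6): add — endpoints in different components.
2–6 (9): add — endpoints in different components.
0–3 (10): add — endpoints in different components.
0–6 (13): skip — 0 and 6 already connected.
4–6 (14): skip — 4 and 6 already connected.
1–3 (15): skip — 1 and 3 already connected.
2–4 (16): skip — 2 and 4 already connected.
4–5 (16): add — endpoints in different components.
Edges rejected before the tree was complete: 4.

4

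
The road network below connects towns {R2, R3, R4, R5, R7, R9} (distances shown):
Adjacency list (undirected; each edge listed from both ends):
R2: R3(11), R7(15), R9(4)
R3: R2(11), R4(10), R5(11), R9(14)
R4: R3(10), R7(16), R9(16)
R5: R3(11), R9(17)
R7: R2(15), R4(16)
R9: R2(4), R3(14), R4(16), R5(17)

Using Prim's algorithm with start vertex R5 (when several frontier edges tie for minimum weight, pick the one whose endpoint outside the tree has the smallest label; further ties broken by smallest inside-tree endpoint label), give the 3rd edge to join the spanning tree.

Prim's algorithm from R5:
Step 1: cheapest edge leaving the tree is R3–R5 (11); add R3.
Step 2: cheapest edge leaving the tree is R3–R4 (10); add R4.
Step 3: cheapest edge leaving the tree is R2–R3 (11); add R2.
Step 4: cheapest edge leaving the tree is R2–R9 (4); add R9.
Step 5: cheapest edge leaving the tree is R2–R7 (15); add R7.
The 3rd edge added is R2–R3.

R2-R3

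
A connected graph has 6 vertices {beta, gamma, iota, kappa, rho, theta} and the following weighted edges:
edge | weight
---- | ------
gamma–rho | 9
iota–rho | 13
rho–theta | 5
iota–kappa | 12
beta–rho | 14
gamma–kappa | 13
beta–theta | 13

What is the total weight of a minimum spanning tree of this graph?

52

Grow the tree from rho using Prim:
Step 1: cheapest edge leaving the tree is rho–theta (5); add theta.
Step 2: cheapest edge leaving the tree is gamma–rho (9); add gamma.
Step 3: cheapest edge leaving the tree is beta–theta (13); add beta.
Step 4: cheapest edge leaving the tree is iota–rho (13); add iota.
Step 5: cheapest edge leaving the tree is iota–kappa (12); add kappa.
MST edges: rho–theta, gamma–rho, beta–theta, iota–rho, iota–kappa; total weight 5+9+13+13+12 = 52.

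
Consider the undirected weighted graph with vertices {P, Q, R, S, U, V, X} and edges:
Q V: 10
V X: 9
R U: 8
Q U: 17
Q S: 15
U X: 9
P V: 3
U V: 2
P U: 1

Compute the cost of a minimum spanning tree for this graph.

45

Kruskal: consider edges lightest-first.
P U (1): add — endpoints in different components.
U V (2): add — endpoints in different components.
P V (3): skip — P and V already connected.
R U (8): add — endpoints in different components.
U X (9): add — endpoints in different components.
V X (9): skip — X and V already connected.
Q V (10): add — endpoints in different components.
Q S (15): add — endpoints in different components.
MST edges: P U, U V, R U, U X, Q V, Q S; total weight 1+2+8+9+10+15 = 45.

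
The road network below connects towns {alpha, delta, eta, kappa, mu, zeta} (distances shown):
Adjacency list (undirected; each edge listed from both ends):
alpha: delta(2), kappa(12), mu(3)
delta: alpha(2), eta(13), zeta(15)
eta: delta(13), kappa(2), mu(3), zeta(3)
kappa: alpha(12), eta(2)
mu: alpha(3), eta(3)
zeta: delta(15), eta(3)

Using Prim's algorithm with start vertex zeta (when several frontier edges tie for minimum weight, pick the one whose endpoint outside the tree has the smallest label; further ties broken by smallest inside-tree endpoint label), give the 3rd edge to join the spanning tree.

eta-mu

Prim, starting at zeta.
Step 1: frontier [eta-zeta 3, delta-zeta 15] → take eta-zeta (3); add eta.
Step 2: frontier [eta-kappa 2, eta-mu 3, delta-eta 13, delta-zeta 15] → take eta-kappa (2); add kappa.
Step 3: frontier [eta-mu 3, delta-eta 13, alpha-kappa 12, delta-zeta 15] → take eta-mu (3); add mu.
Step 4: frontier [delta-eta 13, alpha-kappa 12, alpha-mu 3, delta-zeta 15] → take alpha-mu (3); add alpha.
Step 5: frontier [alpha-delta 2, delta-eta 13, delta-zeta 15] → take alpha-delta (2); add delta.
The 3rd edge added is eta-mu.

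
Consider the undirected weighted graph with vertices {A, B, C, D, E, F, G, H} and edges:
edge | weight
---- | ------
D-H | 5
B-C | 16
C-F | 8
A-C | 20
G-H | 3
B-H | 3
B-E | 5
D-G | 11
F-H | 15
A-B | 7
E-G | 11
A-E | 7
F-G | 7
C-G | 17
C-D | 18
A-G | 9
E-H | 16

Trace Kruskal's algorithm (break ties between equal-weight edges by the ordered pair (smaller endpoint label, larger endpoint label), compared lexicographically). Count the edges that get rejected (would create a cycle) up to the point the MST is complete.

Kruskal: consider edges lightest-first.
B-H (3): add — endpoints in different components.
G-H (3): add — endpoints in different components.
B-E (5): add — endpoints in different components.
D-H (5): add — endpoints in different components.
A-B (7): add — endpoints in different components.
A-E (7): skip — A and E already connected.
F-G (7): add — endpoints in different components.
C-F (8): add — endpoints in different components.
Edges rejected before the tree was complete: 1.

1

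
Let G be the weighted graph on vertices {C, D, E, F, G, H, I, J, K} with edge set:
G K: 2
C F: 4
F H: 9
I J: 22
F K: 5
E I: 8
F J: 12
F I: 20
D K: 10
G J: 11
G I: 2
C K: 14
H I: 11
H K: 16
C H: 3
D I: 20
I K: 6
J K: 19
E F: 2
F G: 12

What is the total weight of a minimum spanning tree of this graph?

39

Grow the tree from G using Prim:
Step 1: cheapest edge leaving the tree is G I (2); add I.
Step 2: cheapest edge leaving the tree is G K (2); add K.
Step 3: cheapest edge leaving the tree is F K (5); add F.
Step 4: cheapest edge leaving the tree is E F (2); add E.
Step 5: cheapest edge leaving the tree is C F (4); add C.
Step 6: cheapest edge leaving the tree is C H (3); add H.
Step 7: cheapest edge leaving the tree is D K (10); add D.
Step 8: cheapest edge leaving the tree is G J (11); add J.
MST edges: G I, G K, F K, E F, C F, C H, D K, G J; total weight 2+2+5+2+4+3+10+11 = 39.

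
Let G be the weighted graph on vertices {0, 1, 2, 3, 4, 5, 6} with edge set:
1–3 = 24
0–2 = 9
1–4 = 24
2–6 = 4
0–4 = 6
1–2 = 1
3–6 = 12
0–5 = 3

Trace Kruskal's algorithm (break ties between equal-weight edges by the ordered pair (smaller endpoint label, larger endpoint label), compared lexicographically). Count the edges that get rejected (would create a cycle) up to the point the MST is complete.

0

Kruskal's algorithm — process edges by increasing weight (ties by edge label):
1–2 (1): add — endpoints in different components.
0–5 (3): add — endpoints in different components.
2–6 (4): add — endpoints in different components.
0–4 (6): add — endpoints in different components.
0–2 (9): add — endpoints in different components.
3–6 (12): add — endpoints in different components.
Edges rejected before the tree was complete: 0.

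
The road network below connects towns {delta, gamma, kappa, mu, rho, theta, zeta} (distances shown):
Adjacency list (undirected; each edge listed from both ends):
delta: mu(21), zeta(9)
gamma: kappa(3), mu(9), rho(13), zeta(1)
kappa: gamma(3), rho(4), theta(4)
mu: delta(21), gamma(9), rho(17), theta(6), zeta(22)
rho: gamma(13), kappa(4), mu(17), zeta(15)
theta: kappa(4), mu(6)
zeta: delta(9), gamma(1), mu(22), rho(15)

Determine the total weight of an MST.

Kruskal's algorithm — process edges by increasing weight (ties by edge label):
gamma-zeta (1): add — endpoints in different components.
gamma-kappa (3): add — endpoints in different components.
kappa-rho (4): add — endpoints in different components.
kappa-theta (4): add — endpoints in different components.
mu-theta (6): add — endpoints in different components.
delta-zeta (9): add — endpoints in different components.
MST edges: gamma-zeta, gamma-kappa, kappa-rho, kappa-theta, mu-theta, delta-zeta; total weight 1+3+4+4+6+9 = 27.

27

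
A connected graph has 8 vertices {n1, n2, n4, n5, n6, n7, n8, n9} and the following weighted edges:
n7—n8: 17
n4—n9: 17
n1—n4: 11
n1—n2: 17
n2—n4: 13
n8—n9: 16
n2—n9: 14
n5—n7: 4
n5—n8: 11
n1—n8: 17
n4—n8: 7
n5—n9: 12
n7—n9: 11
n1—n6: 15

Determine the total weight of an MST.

72

Kruskal: consider edges lightest-first.
n5—n7 (4): add — endpoints in different components.
n4—n8 (7): add — endpoints in different components.
n1—n4 (11): add — endpoints in different components.
n5—n8 (11): add — endpoints in different components.
n7—n9 (11): add — endpoints in different components.
n5—n9 (12): skip — n9 and n5 already connected.
n2—n4 (13): add — endpoints in different components.
n2—n9 (14): skip — n9 and n2 already connected.
n1—n6 (15): add — endpoints in different components.
MST edges: n5—n7, n4—n8, n1—n4, n5—n8, n7—n9, n2—n4, n1—n6; total weight 4+7+11+11+11+13+15 = 72.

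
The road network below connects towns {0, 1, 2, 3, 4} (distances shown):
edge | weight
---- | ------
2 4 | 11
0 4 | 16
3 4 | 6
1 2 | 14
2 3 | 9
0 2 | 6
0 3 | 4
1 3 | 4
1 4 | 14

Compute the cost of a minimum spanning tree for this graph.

Prim, starting at 2.
Step 1: cheapest edge leaving the tree is 0 2 (6); add 0.
Step 2: cheapest edge leaving the tree is 0 3 (4); add 3.
Step 3: cheapest edge leaving the tree is 1 3 (4); add 1.
Step 4: cheapest edge leaving the tree is 3 4 (6); add 4.
MST edges: 0 2, 0 3, 1 3, 3 4; total weight 6+4+4+6 = 20.

20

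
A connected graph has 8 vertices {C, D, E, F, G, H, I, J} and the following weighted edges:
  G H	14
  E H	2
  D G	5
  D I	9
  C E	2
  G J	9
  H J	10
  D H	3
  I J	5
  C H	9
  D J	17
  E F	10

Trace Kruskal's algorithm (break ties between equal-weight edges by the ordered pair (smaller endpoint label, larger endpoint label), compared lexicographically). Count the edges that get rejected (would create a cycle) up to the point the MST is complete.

2

Sort edges by weight, then run Kruskal:
C E (2): add — endpoints in different components.
E H (2): add — endpoints in different components.
D H (3): add — endpoints in different components.
D G (5): add — endpoints in different components.
I J (5): add — endpoints in different components.
C H (9): skip — C and H already connected.
D I (9): add — endpoints in different components.
G J (9): skip — G and J already connected.
E F (10): add — endpoints in different components.
Edges rejected before the tree was complete: 2.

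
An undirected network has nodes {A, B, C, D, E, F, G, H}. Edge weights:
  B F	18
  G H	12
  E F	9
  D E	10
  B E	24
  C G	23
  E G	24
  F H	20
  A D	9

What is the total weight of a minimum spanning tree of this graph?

Kruskal: consider edges lightest-first.
A D (9): add — endpoints in different components.
E F (9): add — endpoints in different components.
D E (10): add — endpoints in different components.
G H (12): add — endpoints in different components.
B F (18): add — endpoints in different components.
F H (20): add — endpoints in different components.
C G (23): add — endpoints in different components.
MST edges: A D, E F, D E, G H, B F, F H, C G; total weight 9+9+10+12+18+20+23 = 101.

101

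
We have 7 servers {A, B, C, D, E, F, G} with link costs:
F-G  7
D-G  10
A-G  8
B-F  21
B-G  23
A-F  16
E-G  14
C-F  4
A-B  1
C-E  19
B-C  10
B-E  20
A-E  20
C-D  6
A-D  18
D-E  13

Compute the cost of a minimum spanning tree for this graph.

39

Sort edges by weight, then run Kruskal:
A-B (1): add — endpoints in different components.
C-F (4): add — endpoints in different components.
C-D (6): add — endpoints in different components.
F-G (7): add — endpoints in different components.
A-G (8): add — endpoints in different components.
B-C (10): skip — B and C already connected.
D-G (10): skip — D and G already connected.
D-E (13): add — endpoints in different components.
MST edges: A-B, C-F, C-D, F-G, A-G, D-E; total weight 1+4+6+7+8+13 = 39.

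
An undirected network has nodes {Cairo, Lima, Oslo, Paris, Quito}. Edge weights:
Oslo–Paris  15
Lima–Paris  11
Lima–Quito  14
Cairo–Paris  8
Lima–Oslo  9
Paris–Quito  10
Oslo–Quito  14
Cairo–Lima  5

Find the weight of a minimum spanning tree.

32

Prim's algorithm from Paris:
Step 1: cheapest edge leaving the tree is Cairo–Paris (8); add Cairo.
Step 2: cheapest edge leaving the tree is Cairo–Lima (5); add Lima.
Step 3: cheapest edge leaving the tree is Lima–Oslo (9); add Oslo.
Step 4: cheapest edge leaving the tree is Paris–Quito (10); add Quito.
MST edges: Cairo–Paris, Cairo–Lima, Lima–Oslo, Paris–Quito; total weight 8+5+9+10 = 32.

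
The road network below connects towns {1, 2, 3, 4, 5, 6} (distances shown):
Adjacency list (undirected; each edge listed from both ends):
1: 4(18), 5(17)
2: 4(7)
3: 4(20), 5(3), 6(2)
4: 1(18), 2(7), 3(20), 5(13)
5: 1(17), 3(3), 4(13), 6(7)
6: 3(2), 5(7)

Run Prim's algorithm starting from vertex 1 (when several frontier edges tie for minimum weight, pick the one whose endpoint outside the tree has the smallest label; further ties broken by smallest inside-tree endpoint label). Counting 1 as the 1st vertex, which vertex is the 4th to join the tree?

Grow the tree from 1 using Prim:
Step 1: cheapest edge leaving the tree is 1 5 (17); add 5.
Step 2: cheapest edge leaving the tree is 3 5 (3); add 3.
Step 3: cheapest edge leaving the tree is 3 6 (2); add 6.
Step 4: cheapest edge leaving the tree is 4 5 (13); add 4.
Step 5: cheapest edge leaving the tree is 2 4 (7); add 2.
Vertex order: 1, 5, 3, 6, 4, 2. The 4th vertex is 6.

6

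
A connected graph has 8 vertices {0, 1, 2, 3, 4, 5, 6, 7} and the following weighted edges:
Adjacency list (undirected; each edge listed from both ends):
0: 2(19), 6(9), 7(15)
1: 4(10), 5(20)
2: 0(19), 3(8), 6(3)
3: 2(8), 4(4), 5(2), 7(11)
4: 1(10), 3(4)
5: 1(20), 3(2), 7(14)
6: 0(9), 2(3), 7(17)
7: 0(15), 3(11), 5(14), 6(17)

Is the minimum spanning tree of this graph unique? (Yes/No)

Yes

Kruskal's algorithm — process edges by increasing weight (ties by edge label):
3–5 (2): add — endpoints in different components.
2–6 (3): add — endpoints in different components.
3–4 (4): add — endpoints in different components.
2–3 (8): add — endpoints in different components.
0–6 (9): add — endpoints in different components.
1–4 (10): add — endpoints in different components.
3–7 (11): add — endpoints in different components.
Every non-tree edge has weight strictly greater than the heaviest edge on the tree path between its endpoints, so the MST is unique.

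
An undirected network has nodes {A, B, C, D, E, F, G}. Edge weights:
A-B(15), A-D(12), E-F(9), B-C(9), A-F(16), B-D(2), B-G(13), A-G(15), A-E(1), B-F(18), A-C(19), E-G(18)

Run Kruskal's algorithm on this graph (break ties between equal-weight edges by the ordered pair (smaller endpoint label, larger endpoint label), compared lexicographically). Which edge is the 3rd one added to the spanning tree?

B-C

Kruskal's algorithm — process edges by increasing weight (ties by edge label):
A-E (1): add. Components now {A,E} {B} {C} {D} {F} {G}
B-D (2): add. Components now {A,E} {B,D} {C} {F} {G}
B-C (9): add. Components now {A,E} {B,C,D} {F} {G}
E-F (9): add. Components now {A,E,F} {B,C,D} {G}
A-D (12): add. Components now {A,B,C,D,E,F} {G}
B-G (13): add. Components now {A,B,C,D,E,F,G}
The 3rd edge added is B-C.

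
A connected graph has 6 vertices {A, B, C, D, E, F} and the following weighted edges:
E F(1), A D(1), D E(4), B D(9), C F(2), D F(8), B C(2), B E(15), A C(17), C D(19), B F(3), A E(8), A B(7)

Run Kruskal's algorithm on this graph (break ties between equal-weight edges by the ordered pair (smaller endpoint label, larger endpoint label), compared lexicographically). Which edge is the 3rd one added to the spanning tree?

B-C

Kruskal's algorithm — process edges by increasing weight (ties by edge label):
A D (1): add. Components now {A,D} {B} {C} {E} {F}
E F (1): add. Components now {A,D} {B} {C} {E,F}
B C (2): add. Components now {A,D} {B,C} {E,F}
C F (2): add. Components now {A,D} {B,C,E,F}
B F (3): skip — B and F already connected.
D E (4): add. Components now {A,B,C,D,E,F}
The 3rd edge added is B C.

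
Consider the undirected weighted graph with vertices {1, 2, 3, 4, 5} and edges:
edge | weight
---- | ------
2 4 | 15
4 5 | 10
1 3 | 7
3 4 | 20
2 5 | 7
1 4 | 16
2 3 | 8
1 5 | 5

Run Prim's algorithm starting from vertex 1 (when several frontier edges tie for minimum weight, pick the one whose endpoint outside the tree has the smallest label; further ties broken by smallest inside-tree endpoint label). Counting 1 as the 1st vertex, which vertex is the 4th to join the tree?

3

Grow the tree from 1 using Prim:
Step 1: cheapest edge leaving the tree is 1 5 (5); add 5.
Step 2: cheapest edge leaving the tree is 2 5 (7); add 2.
Step 3: cheapest edge leaving the tree is 1 3 (7); add 3.
Step 4: cheapest edge leaving the tree is 4 5 (10); add 4.
Vertex order: 1, 5, 2, 3, 4. The 4th vertex is 3.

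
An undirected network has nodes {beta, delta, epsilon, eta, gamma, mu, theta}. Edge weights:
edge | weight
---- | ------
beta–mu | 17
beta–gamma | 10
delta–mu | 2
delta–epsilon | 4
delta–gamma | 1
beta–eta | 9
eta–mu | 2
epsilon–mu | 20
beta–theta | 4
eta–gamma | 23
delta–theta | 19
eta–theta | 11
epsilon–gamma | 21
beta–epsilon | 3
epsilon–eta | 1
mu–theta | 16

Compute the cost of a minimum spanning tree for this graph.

Prim, starting at eta.
Step 1: cheapest edge leaving the tree is epsilon–eta (1); add epsilon.
Step 2: cheapest edge leaving the tree is eta–mu (2); add mu.
Step 3: cheapest edge leaving the tree is delta–mu (2); add delta.
Step 4: cheapest edge leaving the tree is delta–gamma (1); add gamma.
Step 5: cheapest edge leaving the tree is beta–epsilon (3); add beta.
Step 6: cheapest edge leaving the tree is beta–theta (4); add theta.
MST edges: epsilon–eta, eta–mu, delta–mu, delta–gamma, beta–epsilon, beta–theta; total weight 1+2+2+1+3+4 = 13.

13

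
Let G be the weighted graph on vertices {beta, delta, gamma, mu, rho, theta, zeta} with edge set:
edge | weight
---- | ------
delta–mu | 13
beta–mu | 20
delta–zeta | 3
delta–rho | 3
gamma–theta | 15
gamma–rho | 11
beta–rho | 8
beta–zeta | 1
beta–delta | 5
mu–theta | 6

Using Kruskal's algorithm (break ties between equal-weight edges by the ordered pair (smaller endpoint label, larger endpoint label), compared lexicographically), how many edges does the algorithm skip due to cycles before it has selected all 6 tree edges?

Kruskal's algorithm — process edges by increasing weight (ties by edge label):
beta–zeta (1): add. Components now {gamma} {mu} {rho} {beta,zeta} {theta} {delta}
delta–rho (3): add. Components now {gamma} {mu} {delta,rho} {beta,zeta} {theta}
delta–zeta (3): add. Components now {gamma} {mu} {beta,delta,rho,zeta} {theta}
beta–delta (5): skip — beta and delta already connected.
mu–theta (6): add. Components now {gamma} {mu,theta} {beta,delta,rho,zeta}
beta–rho (8): skip — rho and beta already connected.
gamma–rho (11): add. Components now {beta,delta,gamma,rho,zeta} {mu,theta}
delta–mu (13): add. Components now {beta,delta,gamma,mu,rho,theta,zeta}
Edges rejected before the tree was complete: 2.

2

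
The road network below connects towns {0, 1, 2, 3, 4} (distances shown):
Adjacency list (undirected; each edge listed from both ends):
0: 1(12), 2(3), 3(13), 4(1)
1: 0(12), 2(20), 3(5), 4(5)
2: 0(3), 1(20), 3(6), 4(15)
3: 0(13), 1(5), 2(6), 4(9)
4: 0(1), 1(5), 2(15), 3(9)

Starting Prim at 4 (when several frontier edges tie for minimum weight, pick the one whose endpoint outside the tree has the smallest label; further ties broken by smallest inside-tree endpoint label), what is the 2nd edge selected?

0-2

Grow the tree from 4 using Prim:
Step 1: cheapest edge leaving the tree is 0 4 (1); add 0.
Step 2: cheapest edge leaving the tree is 0 2 (3); add 2.
Step 3: cheapest edge leaving the tree is 1 4 (5); add 1.
Step 4: cheapest edge leaving the tree is 1 3 (5); add 3.
The 2nd edge added is 0 2.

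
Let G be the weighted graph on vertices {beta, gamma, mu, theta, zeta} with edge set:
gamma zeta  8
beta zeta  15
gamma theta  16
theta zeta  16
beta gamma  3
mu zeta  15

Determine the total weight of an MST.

Sort edges by weight, then run Kruskal:
beta gamma (3): add. Components now {mu} {beta,gamma} {theta} {zeta}
gamma zeta (8): add. Components now {mu} {beta,gamma,zeta} {theta}
beta zeta (15): skip — zeta and beta already connected.
mu zeta (15): add. Components now {beta,gamma,mu,zeta} {theta}
gamma theta (16): add. Components now {beta,gamma,mu,theta,zeta}
MST edges: beta gamma, gamma zeta, mu zeta, gamma theta; total weight 3+8+15+16 = 42.

42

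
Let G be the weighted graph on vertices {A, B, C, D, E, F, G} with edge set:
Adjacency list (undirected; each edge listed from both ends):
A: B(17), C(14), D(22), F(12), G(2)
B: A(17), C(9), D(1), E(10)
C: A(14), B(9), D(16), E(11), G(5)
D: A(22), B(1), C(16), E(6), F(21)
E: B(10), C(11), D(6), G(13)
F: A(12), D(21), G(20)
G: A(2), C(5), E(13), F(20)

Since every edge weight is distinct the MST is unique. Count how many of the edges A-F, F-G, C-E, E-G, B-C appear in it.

Sort edges by weight, then run Kruskal:
B-D (1): add. Components now {A} {B,D} {C} {E} {F} {G}
A-G (2): add. Components now {A,G} {B,D} {C} {E} {F}
C-G (5): add. Components now {A,C,G} {B,D} {E} {F}
D-E (6): add. Components now {A,C,G} {B,D,E} {F}
B-C (9): add. Components now {A,B,C,D,E,G} {F}
B-E (10): skip — B and E already connected.
C-E (11): skip — C and E already connected.
A-F (12): add. Components now {A,B,C,D,E,F,G}
MST edge set: {B-D, A-G, C-G, D-E, B-C, A-F}.
Of the listed edges, {A-F, B-C} are in the MST → 2.

2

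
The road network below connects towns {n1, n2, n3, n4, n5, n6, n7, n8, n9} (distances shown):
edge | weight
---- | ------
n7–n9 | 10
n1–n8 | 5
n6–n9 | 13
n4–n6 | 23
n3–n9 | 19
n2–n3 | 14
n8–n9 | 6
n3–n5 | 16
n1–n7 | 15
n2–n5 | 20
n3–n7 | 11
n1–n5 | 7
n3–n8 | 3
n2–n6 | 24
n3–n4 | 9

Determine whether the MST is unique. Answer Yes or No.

Yes

Kruskal: consider edges lightest-first.
n3–n8 (3): add — endpoints in different components.
n1–n8 (5): add — endpoints in different components.
n8–n9 (6): add — endpoints in different components.
n1–n5 (7): add — endpoints in different components.
n3–n4 (9): add — endpoints in different components.
n7–n9 (10): add — endpoints in different components.
n3–n7 (11): skip — n7 and n3 already connected.
n6–n9 (13): add — endpoints in different components.
n2–n3 (14): add — endpoints in different components.
Every non-tree edge has weight strictly greater than the heaviest edge on the tree path between its endpoints, so the MST is unique.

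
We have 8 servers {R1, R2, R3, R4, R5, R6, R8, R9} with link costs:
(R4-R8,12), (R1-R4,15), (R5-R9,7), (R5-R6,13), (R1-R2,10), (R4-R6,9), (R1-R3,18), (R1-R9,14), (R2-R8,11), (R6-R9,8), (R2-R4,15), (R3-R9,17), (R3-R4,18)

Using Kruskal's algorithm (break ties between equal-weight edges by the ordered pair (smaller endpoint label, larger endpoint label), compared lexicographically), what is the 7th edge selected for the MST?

Kruskal's algorithm — process edges by increasing weight (ties by edge label):
R5-R9 (7): add — endpoints in different components.
R6-R9 (8): add — endpoints in different components.
R4-R6 (9): add — endpoints in different components.
R1-R2 (10): add — endpoints in different components.
R2-R8 (11): add — endpoints in different components.
R4-R8 (12): add — endpoints in different components.
R5-R6 (13): skip — R5 and R6 already connected.
R1-R9 (14): skip — R1 and R9 already connected.
R1-R4 (15): skip — R4 and R1 already connected.
R2-R4 (15): skip — R4 and R2 already connected.
R3-R9 (17): add — endpoints in different components.
The 7th edge added is R3-R9.

R3-R9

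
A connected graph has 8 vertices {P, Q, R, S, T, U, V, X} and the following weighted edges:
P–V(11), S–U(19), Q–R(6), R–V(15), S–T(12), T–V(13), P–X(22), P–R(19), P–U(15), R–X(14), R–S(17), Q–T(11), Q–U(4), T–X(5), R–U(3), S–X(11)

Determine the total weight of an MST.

58

Kruskal: consider edges lightest-first.
R–U (3): add — endpoints in different components.
Q–U (4): add — endpoints in different components.
T–X (5): add — endpoints in different components.
Q–R (6): skip — Q and R already connected.
P–V (11): add — endpoints in different components.
Q–T (11): add — endpoints in different components.
S–X (11): add — endpoints in different components.
S–T (12): skip — T and S already connected.
T–V (13): add — endpoints in different components.
MST edges: R–U, Q–U, T–X, P–V, Q–T, S–X, T–V; total weight 3+4+5+11+11+11+13 = 58.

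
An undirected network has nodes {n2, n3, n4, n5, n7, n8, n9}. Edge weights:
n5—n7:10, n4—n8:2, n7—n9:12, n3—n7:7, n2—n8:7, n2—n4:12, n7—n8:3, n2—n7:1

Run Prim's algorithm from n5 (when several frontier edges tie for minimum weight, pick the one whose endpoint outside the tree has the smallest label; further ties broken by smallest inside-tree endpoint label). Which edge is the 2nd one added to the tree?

Prim's algorithm from n5:
Step 1: frontier [n5—n7 10] → take n5—n7 (10); add n7.
Step 2: frontier [n2—n7 1, n7—n8 3, n3—n7 7, n7—n9 12] → take n2—n7 (1); add n2.
Step 3: frontier [n2—n8 7, n2—n4 12, n7—n8 3, n3—n7 7, n7—n9 12] → take n7—n8 (3); add n8.
Step 4: frontier [n2—n4 12, n3—n7 7, n7—n9 12, n4—n8 2] → take n4—n8 (2); add n4.
Step 5: frontier [n3—n7 7, n7—n9 12] → take n3—n7 (7); add n3.
Step 6: frontier [n7—n9 12] → take n7—n9 (12); add n9.
The 2nd edge added is n2—n7.

n2-n7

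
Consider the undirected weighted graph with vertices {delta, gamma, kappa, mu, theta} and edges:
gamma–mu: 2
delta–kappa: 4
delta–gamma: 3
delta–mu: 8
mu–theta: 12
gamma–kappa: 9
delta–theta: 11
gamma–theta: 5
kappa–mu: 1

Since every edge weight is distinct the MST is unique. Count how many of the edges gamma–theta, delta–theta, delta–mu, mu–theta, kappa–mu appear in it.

Sort edges by weight, then run Kruskal:
kappa–mu (1): add — endpoints in different components.
gamma–mu (2): add — endpoints in different components.
delta–gamma (3): add — endpoints in different components.
delta–kappa (4): skip — delta and kappa already connected.
gamma–theta (5): add — endpoints in different components.
MST edge set: {kappa–mu, gamma–mu, delta–gamma, gamma–theta}.
Of the listed edges, {gamma–theta, kappa–mu} are in the MST → 2.

2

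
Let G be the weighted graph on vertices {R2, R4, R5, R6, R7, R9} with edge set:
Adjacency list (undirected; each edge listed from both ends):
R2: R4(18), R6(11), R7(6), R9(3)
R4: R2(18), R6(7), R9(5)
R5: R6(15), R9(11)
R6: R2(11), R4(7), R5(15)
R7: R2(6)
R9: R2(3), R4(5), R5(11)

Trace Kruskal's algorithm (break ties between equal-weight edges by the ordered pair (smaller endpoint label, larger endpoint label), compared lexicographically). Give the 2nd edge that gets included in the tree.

Sort edges by weight, then run Kruskal:
R2 R9 (3): add — endpoints in different components.
R4 R9 (5): add — endpoints in different components.
R2 R7 (6): add — endpoints in different components.
R4 R6 (7): add — endpoints in different components.
R2 R6 (11): skip — R2 and R6 already connected.
R5 R9 (11): add — endpoints in different components.
The 2nd edge added is R4 R9.

R4-R9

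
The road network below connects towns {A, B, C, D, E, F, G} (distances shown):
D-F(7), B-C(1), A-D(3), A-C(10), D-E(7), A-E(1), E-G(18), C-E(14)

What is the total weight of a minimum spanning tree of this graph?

40

Prim's algorithm from F:
Step 1: cheapest edge leaving the tree is D-F (7); add D.
Step 2: cheapest edge leaving the tree is A-D (3); add A.
Step 3: cheapest edge leaving the tree is A-E (1); add E.
Step 4: cheapest edge leaving the tree is A-C (10); add C.
Step 5: cheapest edge leaving the tree is B-C (1); add B.
Step 6: cheapest edge leaving the tree is E-G (18); add G.
MST edges: D-F, A-D, A-E, A-C, B-C, E-G; total weight 7+3+1+10+1+18 = 40.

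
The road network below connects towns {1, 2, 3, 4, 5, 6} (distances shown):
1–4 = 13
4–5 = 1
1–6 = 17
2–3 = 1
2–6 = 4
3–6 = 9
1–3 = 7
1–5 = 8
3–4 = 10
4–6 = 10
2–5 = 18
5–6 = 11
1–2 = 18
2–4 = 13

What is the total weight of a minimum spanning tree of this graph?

Prim, starting at 4.
Step 1: frontier [4–5 1, 3–4 10, 4–6 10, 1–4 13, 2–4 13] → take 4–5 (1); add 5.
Step 2: frontier [3–4 10, 4–6 10, 1–4 13, 2–4 13, 1–5 8, 5–6 11, 2–5 18] → take 1–5 (8); add 1.
Step 3: frontier [1–3 7, 1–6 17, 1–2 18, 3–4 10, 4–6 10, 2–4 13, 5–6 11, 2–5 18] → take 1–3 (7); add 3.
Step 4: frontier [1–6 17, 1–2 18, 2–3 1, 3–6 9, 4–6 10, 2–4 13, 5–6 11, 2–5 18] → take 2–3 (1); add 2.
Step 5: frontier [1–6 17, 2–6 4, 3–6 9, 4–6 10, 5–6 11] → take 2–6 (4); add 6.
MST edges: 4–5, 1–5, 1–3, 2–3, 2–6; total weight 1+8+7+1+4 = 21.

21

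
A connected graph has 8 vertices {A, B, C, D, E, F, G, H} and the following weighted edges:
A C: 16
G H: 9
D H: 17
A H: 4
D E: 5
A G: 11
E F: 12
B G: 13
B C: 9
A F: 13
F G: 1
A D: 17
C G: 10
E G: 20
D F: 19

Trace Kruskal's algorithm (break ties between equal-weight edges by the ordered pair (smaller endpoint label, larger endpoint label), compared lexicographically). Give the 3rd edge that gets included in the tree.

Kruskal's algorithm — process edges by increasing weight (ties by edge label):
F G (1): add — endpoints in different components.
A H (4): add — endpoints in different components.
D E (5): add — endpoints in different components.
B C (9): add — endpoints in different components.
G H (9): add — endpoints in different components.
C G (10): add — endpoints in different components.
A G (11): skip — A and G already connected.
E F (12): add — endpoints in different components.
The 3rd edge added is D E.

D-E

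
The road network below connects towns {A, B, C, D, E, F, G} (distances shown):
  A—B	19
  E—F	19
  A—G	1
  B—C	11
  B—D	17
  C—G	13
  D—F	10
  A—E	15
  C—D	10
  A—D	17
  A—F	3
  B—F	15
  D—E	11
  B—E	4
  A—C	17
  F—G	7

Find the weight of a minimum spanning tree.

39

Grow the tree from B using Prim:
Step 1: cheapest edge leaving the tree is B—E (4); add E.
Step 2: cheapest edge leaving the tree is B—C (11); add C.
Step 3: cheapest edge leaving the tree is C—D (10); add D.
Step 4: cheapest edge leaving the tree is D—F (10); add F.
Step 5: cheapest edge leaving the tree is A—F (3); add A.
Step 6: cheapest edge leaving the tree is A—G (1); add G.
MST edges: B—E, B—C, C—D, D—F, A—F, A—G; total weight 4+11+10+10+3+1 = 39.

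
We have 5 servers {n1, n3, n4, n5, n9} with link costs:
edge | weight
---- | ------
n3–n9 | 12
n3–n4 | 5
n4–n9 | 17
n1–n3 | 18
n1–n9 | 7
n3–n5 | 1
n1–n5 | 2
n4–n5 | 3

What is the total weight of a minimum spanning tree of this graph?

Sort edges by weight, then run Kruskal:
n3–n5 (1): add — endpoints in different components.
n1–n5 (2): add — endpoints in different components.
n4–n5 (3): add — endpoints in different components.
n3–n4 (5): skip — n3 and n4 already connected.
n1–n9 (7): add — endpoints in different components.
MST edges: n3–n5, n1–n5, n4–n5, n1–n9; total weight 1+2+3+7 = 13.

13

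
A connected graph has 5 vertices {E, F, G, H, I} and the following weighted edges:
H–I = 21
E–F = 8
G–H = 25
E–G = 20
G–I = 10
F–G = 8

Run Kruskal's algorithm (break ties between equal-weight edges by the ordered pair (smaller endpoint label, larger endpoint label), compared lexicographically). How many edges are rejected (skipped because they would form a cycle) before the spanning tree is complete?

1

Kruskal's algorithm — process edges by increasing weight (ties by edge label):
E–F (8): add. Components now {E,F} {G} {H} {I}
F–G (8): add. Components now {E,F,G} {H} {I}
G–I (10): add. Components now {E,F,G,I} {H}
E–G (20): skip — E and G already connected.
H–I (21): add. Components now {E,F,G,H,I}
Edges rejected before the tree was complete: 1.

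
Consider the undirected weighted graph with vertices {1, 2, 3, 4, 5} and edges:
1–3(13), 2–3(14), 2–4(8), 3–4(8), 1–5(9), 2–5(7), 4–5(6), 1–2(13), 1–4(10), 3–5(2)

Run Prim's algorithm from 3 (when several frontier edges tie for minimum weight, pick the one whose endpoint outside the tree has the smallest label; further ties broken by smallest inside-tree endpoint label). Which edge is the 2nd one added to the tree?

Prim's algorithm from 3:
Step 1: frontier [3–5 2, 3–4 8, 1–3 13, 2–3 14] → take 3–5 (2); add 5.
Step 2: frontier [3–4 8, 1–3 13, 2–3 14, 4–5 6, 2–5 7, 1–5 9] → take 4–5 (6); add 4.
Step 3: frontier [1–3 13, 2–3 14, 2–4 8, 1–4 10, 2–5 7, 1–5 9] → take 2–5 (7); add 2.
Step 4: frontier [1–2 13, 1–3 13, 1–4 10, 1–5 9] → take 1–5 (9); add 1.
The 2nd edge added is 4–5.

4-5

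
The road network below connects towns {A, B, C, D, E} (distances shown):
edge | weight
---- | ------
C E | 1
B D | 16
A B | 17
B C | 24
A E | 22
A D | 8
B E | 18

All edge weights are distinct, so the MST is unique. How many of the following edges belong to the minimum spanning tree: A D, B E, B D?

3

Kruskal's algorithm — process edges by increasing weight (ties by edge label):
C E (1): add. Components now {A} {B} {C,E} {D}
A D (8): add. Components now {A,D} {B} {C,E}
B D (16): add. Components now {A,B,D} {C,E}
A B (17): skip — A and B already connected.
B E (18): add. Components now {A,B,C,D,E}
MST edge set: {C E, A D, B D, B E}.
Of the listed edges, {A D, B E, B D} are in the MST → 3.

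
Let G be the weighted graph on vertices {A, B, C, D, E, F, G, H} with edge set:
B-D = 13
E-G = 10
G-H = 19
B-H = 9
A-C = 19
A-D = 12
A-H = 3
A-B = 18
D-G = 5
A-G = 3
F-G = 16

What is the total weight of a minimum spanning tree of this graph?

65

Kruskal: consider edges lightest-first.
A-G (3): add — endpoints in different components.
A-H (3): add — endpoints in different components.
D-G (5): add — endpoints in different components.
B-H (9): add — endpoints in different components.
E-G (10): add — endpoints in different components.
A-D (12): skip — A and D already connected.
B-D (13): skip — B and D already connected.
F-G (16): add — endpoints in different components.
A-B (18): skip — A and B already connected.
A-C (19): add — endpoints in different components.
MST edges: A-G, A-H, D-G, B-H, E-G, F-G, A-C; total weight 3+3+5+9+10+16+19 = 65.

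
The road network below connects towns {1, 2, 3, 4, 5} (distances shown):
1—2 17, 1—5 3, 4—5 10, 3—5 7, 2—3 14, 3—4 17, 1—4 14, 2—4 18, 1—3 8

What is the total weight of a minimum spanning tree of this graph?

Kruskal: consider edges lightest-first.
1—5 (3): add — endpoints in different components.
3—5 (7): add — endpoints in different components.
1—3 (8): skip — 1 and 3 already connected.
4—5 (10): add — endpoints in different components.
1—4 (14): skip — 1 and 4 already connected.
2—3 (14): add — endpoints in different components.
MST edges: 1—5, 3—5, 4—5, 2—3; total weight 3+7+10+14 = 34.

34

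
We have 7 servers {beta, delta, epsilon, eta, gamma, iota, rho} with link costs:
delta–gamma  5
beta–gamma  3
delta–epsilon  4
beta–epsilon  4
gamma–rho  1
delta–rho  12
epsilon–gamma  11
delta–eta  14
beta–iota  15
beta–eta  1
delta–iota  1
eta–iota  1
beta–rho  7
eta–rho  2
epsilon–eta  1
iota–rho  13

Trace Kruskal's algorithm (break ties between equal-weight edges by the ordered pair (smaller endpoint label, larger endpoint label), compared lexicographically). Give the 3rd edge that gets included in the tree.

epsilon-eta

Kruskal: consider edges lightest-first.
beta–eta (1): add — endpoints in different components.
delta–iota (1): add — endpoints in different components.
epsilon–eta (1): add — endpoints in different components.
eta–iota (1): add — endpoints in different components.
gamma–rho (1): add — endpoints in different components.
eta–rho (2): add — endpoints in different components.
The 3rd edge added is epsilon–eta.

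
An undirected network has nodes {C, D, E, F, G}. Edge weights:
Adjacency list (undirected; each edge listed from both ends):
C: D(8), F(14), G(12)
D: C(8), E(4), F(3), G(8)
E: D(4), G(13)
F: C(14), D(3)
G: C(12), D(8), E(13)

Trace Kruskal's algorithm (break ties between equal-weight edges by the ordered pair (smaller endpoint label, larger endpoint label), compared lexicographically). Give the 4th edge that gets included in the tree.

Sort edges by weight, then run Kruskal:
D—F (3): add — endpoints in different components.
D—E (4): add — endpoints in different components.
C—D (8): add — endpoints in different components.
D—G (8): add — endpoints in different components.
The 4th edge added is D—G.

D-G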